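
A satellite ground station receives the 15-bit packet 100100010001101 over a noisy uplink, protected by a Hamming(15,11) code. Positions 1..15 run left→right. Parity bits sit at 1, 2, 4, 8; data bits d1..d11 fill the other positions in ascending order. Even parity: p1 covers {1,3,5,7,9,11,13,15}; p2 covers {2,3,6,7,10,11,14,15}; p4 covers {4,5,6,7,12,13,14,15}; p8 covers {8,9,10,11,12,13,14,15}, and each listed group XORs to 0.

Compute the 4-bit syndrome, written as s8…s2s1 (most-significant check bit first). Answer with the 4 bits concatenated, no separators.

s1 (pos 1,3,5,7,9,11,13,15): 1⊕0⊕0⊕0⊕0⊕0⊕1⊕1 = 1
s2 (pos 2,3,6,7,10,11,14,15): 0⊕0⊕0⊕0⊕0⊕0⊕0⊕1 = 1
s4 (pos 4,5,6,7,12,13,14,15): 1⊕0⊕0⊕0⊕1⊕1⊕0⊕1 = 0
s8 (pos 8,9,10,11,12,13,14,15): 1⊕0⊕0⊕0⊕1⊕1⊕0⊕1 = 0
Syndrome s8…s1 = 0011 → error at position 3.

0011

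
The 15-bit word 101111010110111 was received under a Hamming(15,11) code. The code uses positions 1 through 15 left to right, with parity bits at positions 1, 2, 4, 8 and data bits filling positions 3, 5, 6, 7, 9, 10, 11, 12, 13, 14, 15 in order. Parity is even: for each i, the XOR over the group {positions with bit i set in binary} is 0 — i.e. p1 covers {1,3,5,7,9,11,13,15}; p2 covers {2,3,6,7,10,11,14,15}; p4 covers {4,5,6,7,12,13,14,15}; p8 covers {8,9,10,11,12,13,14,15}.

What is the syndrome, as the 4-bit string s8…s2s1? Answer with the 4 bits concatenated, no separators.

0000

s1 (pos 1,3,5,7,9,11,13,15): 1⊕1⊕1⊕0⊕0⊕1⊕1⊕1 = 0
s2 (pos 2,3,6,7,10,11,14,15): 0⊕1⊕1⊕0⊕1⊕1⊕1⊕1 = 0
s4 (pos 4,5,6,7,12,13,14,15): 1⊕1⊕1⊕0⊕0⊕1⊕1⊕1 = 0
s8 (pos 8,9,10,11,12,13,14,15): 1⊕0⊕1⊕1⊕0⊕1⊕1⊕1 = 0
Syndrome s8…s1 = 0000 → no error.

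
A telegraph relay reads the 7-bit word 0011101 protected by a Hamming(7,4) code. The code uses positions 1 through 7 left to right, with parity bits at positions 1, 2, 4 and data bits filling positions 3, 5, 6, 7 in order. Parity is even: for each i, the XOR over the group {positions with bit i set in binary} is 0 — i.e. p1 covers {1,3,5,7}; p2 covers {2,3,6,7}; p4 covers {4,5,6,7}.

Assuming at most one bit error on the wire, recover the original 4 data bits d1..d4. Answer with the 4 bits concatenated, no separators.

1001

s1 (pos 1,3,5,7): 0⊕1⊕1⊕1 = 1
s2 (pos 2,3,6,7): 0⊕1⊕0⊕1 = 0
s4 (pos 4,5,6,7): 1⊕1⊕0⊕1 = 1
Syndrome s4…s1 = 101 → error at position 5.
Flip position 5: 0011101 → 0011001
Read data bits from positions 3,5,6,7: 1001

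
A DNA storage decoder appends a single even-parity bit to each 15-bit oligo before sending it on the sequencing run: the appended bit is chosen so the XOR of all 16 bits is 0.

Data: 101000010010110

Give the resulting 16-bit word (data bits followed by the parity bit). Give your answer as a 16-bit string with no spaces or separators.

1010000100101100

XOR of the 15 data bits: 1⊕0⊕1⊕0⊕0⊕0⊕0⊕1⊕0⊕0⊕1⊕0⊕1⊕1⊕0 = 0
Parity bit = 0 (so all 16 bits XOR to 0).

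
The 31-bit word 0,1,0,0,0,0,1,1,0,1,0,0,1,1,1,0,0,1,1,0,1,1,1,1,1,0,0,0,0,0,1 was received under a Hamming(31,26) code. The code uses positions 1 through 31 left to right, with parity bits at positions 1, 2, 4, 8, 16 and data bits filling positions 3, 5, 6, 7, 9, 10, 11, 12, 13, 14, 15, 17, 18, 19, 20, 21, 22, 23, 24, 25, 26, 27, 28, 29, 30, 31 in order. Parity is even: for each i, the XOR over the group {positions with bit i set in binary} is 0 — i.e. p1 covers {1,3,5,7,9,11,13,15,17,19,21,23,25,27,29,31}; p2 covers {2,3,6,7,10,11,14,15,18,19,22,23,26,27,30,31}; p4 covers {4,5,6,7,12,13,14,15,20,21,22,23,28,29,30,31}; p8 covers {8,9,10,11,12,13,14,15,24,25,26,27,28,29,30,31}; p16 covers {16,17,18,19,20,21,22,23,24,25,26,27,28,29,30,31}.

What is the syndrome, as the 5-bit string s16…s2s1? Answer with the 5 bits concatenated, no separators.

00000

s1 (pos 1,3,5,7,9,11,13,15,17,19,21,23,25,27,29,31): 0⊕0⊕0⊕1⊕0⊕0⊕1⊕1⊕0⊕1⊕1⊕1⊕1⊕0⊕0⊕1 = 0
s2 (pos 2,3,6,7,10,11,14,15,18,19,22,23,26,27,30,31): 1⊕0⊕0⊕1⊕1⊕0⊕1⊕1⊕1⊕1⊕1⊕1⊕0⊕0⊕0⊕1 = 0
s4 (pos 4,5,6,7,12,13,14,15,20,21,22,23,28,29,30,31): 0⊕0⊕0⊕1⊕0⊕1⊕1⊕1⊕0⊕1⊕1⊕1⊕0⊕0⊕0⊕1 = 0
s8 (pos 8,9,10,11,12,13,14,15,24,25,26,27,28,29,30,31): 1⊕0⊕1⊕0⊕0⊕1⊕1⊕1⊕1⊕1⊕0⊕0⊕0⊕0⊕0⊕1 = 0
s16 (pos 16,17,18,19,20,21,22,23,24,25,26,27,28,29,30,31): 0⊕0⊕1⊕1⊕0⊕1⊕1⊕1⊕1⊕1⊕0⊕0⊕0⊕0⊕0⊕1 = 0
Syndrome s16…s1 = 00000 → no error.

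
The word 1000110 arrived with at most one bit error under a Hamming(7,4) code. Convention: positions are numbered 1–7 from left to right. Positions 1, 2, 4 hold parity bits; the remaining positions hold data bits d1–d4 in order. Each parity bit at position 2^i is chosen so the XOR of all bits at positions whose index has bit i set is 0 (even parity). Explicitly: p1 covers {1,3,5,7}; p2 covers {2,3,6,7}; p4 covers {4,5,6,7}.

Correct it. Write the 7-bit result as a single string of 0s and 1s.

1100110

s1 (pos 1,3,5,7): 1⊕0⊕1⊕0 = 0
s2 (pos 2,3,6,7): 0⊕0⊕1⊕0 = 1
s4 (pos 4,5,6,7): 0⊕1⊕1⊕0 = 0
Syndrome s4…s1 = 010 → error at position 2.
Flip position 2: 1000110 → 1100110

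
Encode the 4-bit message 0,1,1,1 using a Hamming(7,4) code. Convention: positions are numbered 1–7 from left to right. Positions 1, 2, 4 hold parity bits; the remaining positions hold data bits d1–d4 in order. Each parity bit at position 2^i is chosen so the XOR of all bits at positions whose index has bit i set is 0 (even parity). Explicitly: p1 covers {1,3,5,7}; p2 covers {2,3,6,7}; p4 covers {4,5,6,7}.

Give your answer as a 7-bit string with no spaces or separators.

Place data at non-parity positions: p1 p2 0 p4 1 1 1
p1 (pos 1,3,5,7): XOR of data positions = 0⊕1⊕1 = 0
p2 (pos 2,3,6,7): XOR of data positions = 0⊕1⊕1 = 0
p4 (pos 4,5,6,7): XOR of data positions = 1⊕1⊕1 = 1
Codeword: 0001111

0001111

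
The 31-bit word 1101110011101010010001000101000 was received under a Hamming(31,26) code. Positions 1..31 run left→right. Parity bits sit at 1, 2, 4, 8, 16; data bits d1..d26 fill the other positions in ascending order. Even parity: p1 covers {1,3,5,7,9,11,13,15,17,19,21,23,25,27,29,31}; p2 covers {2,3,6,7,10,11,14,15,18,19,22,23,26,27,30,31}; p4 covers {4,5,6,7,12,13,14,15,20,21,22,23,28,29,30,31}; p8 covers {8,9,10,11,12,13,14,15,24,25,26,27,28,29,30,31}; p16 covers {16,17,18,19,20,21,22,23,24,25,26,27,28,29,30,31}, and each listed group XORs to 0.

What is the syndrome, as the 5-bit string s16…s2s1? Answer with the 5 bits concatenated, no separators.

s1 (pos 1,3,5,7,9,11,13,15,17,19,21,23,25,27,29,31): 1⊕0⊕1⊕0⊕1⊕1⊕1⊕1⊕0⊕0⊕0⊕0⊕0⊕0⊕0⊕0 = 0
s2 (pos 2,3,6,7,10,11,14,15,18,19,22,23,26,27,30,31): 1⊕0⊕1⊕0⊕1⊕1⊕0⊕1⊕1⊕0⊕1⊕0⊕1⊕0⊕0⊕0 = 0
s4 (pos 4,5,6,7,12,13,14,15,20,21,22,23,28,29,30,31): 1⊕1⊕1⊕0⊕0⊕1⊕0⊕1⊕0⊕0⊕1⊕0⊕1⊕0⊕0⊕0 = 1
s8 (pos 8,9,10,11,12,13,14,15,24,25,26,27,28,29,30,31): 0⊕1⊕1⊕1⊕0⊕1⊕0⊕1⊕0⊕0⊕1⊕0⊕1⊕0⊕0⊕0 = 1
s16 (pos 16,17,18,19,20,21,22,23,24,25,26,27,28,29,30,31): 0⊕0⊕1⊕0⊕0⊕0⊕1⊕0⊕0⊕0⊕1⊕0⊕1⊕0⊕0⊕0 = 0
Syndrome s16…s1 = 01100 → error at position 12.

01100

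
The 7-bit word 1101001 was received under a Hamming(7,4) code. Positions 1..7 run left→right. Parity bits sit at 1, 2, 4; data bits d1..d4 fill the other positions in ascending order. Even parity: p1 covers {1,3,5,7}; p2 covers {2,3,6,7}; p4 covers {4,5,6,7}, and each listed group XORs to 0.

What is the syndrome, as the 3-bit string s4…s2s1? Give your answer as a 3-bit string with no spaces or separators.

000

s1 (pos 1,3,5,7): 1⊕0⊕0⊕1 = 0
s2 (pos 2,3,6,7): 1⊕0⊕0⊕1 = 0
s4 (pos 4,5,6,7): 1⊕0⊕0⊕1 = 0
Syndrome s4…s1 = 000 → no error.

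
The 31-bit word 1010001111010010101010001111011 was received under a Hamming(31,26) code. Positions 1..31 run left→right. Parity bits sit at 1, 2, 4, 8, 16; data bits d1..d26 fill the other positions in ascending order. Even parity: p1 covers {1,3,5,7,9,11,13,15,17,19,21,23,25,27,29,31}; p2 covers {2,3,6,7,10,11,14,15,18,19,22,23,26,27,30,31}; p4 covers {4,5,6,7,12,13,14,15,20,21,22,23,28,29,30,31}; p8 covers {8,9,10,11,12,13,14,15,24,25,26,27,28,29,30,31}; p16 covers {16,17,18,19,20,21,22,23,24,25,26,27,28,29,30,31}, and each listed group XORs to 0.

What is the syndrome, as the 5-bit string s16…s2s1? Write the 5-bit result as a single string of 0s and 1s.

11111

s1 (pos 1,3,5,7,9,11,13,15,17,19,21,23,25,27,29,31): 1⊕1⊕0⊕1⊕1⊕0⊕0⊕1⊕1⊕1⊕1⊕0⊕1⊕1⊕0⊕1 = 1
s2 (pos 2,3,6,7,10,11,14,15,18,19,22,23,26,27,30,31): 0⊕1⊕0⊕1⊕1⊕0⊕0⊕1⊕0⊕1⊕0⊕0⊕1⊕1⊕1⊕1 = 1
s4 (pos 4,5,6,7,12,13,14,15,20,21,22,23,28,29,30,31): 0⊕0⊕0⊕1⊕1⊕0⊕0⊕1⊕0⊕1⊕0⊕0⊕1⊕0⊕1⊕1 = 1
s8 (pos 8,9,10,11,12,13,14,15,24,25,26,27,28,29,30,31): 1⊕1⊕1⊕0⊕1⊕0⊕0⊕1⊕0⊕1⊕1⊕1⊕1⊕0⊕1⊕1 = 1
s16 (pos 16,17,18,19,20,21,22,23,24,25,26,27,28,29,30,31): 0⊕1⊕0⊕1⊕0⊕1⊕0⊕0⊕0⊕1⊕1⊕1⊕1⊕0⊕1⊕1 = 1
Syndrome s16…s1 = 11111 → error at position 31.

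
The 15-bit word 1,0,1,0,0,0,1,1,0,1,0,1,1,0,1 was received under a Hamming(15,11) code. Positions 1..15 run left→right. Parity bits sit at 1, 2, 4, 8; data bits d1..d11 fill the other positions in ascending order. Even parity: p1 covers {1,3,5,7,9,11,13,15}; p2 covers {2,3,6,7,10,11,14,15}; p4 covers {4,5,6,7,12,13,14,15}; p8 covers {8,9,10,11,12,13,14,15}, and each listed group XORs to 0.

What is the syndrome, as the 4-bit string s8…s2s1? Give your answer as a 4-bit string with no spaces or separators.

s1 (pos 1,3,5,7,9,11,13,15): 1⊕1⊕0⊕1⊕0⊕0⊕1⊕1 = 1
s2 (pos 2,3,6,7,10,11,14,15): 0⊕1⊕0⊕1⊕1⊕0⊕0⊕1 = 0
s4 (pos 4,5,6,7,12,13,14,15): 0⊕0⊕0⊕1⊕1⊕1⊕0⊕1 = 0
s8 (pos 8,9,10,11,12,13,14,15): 1⊕0⊕1⊕0⊕1⊕1⊕0⊕1 = 1
Syndrome s8…s1 = 1001 → error at position 9.

1001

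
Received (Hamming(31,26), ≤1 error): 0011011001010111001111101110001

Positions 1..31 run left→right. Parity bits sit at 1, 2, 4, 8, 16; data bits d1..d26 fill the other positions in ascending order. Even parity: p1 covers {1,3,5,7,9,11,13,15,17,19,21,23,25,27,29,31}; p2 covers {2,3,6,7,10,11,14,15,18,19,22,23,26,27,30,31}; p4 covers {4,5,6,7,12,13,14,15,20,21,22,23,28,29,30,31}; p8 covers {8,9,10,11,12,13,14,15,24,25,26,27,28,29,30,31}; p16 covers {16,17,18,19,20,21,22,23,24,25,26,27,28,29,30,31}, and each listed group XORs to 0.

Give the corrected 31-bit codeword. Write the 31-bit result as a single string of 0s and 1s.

0011111001010111001111101110001

s1 (pos 1,3,5,7,9,11,13,15,17,19,21,23,25,27,29,31): 0⊕1⊕0⊕1⊕0⊕0⊕0⊕1⊕0⊕1⊕1⊕1⊕1⊕1⊕0⊕1 = 1
s2 (pos 2,3,6,7,10,11,14,15,18,19,22,23,26,27,30,31): 0⊕1⊕1⊕1⊕1⊕0⊕1⊕1⊕0⊕1⊕1⊕1⊕1⊕1⊕0⊕1 = 0
s4 (pos 4,5,6,7,12,13,14,15,20,21,22,23,28,29,30,31): 1⊕0⊕1⊕1⊕1⊕0⊕1⊕1⊕1⊕1⊕1⊕1⊕0⊕0⊕0⊕1 = 1
s8 (pos 8,9,10,11,12,13,14,15,24,25,26,27,28,29,30,31): 0⊕0⊕1⊕0⊕1⊕0⊕1⊕1⊕0⊕1⊕1⊕1⊕0⊕0⊕0⊕1 = 0
s16 (pos 16,17,18,19,20,21,22,23,24,25,26,27,28,29,30,31): 1⊕0⊕0⊕1⊕1⊕1⊕1⊕1⊕0⊕1⊕1⊕1⊕0⊕0⊕0⊕1 = 0
Syndrome s16…s1 = 00101 → error at position 5.
Flip position 5: 0011011001010111001111101110001 → 0011111001010111001111101110001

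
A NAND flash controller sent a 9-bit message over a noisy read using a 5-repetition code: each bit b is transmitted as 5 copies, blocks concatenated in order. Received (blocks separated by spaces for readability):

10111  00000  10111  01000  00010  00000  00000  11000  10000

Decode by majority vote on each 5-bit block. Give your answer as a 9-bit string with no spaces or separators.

Block 1 (10111): 4 ones → 1
Block 2 (00000): 0 ones → 0
Block 3 (10111): 4 ones → 1
Block 4 (01000): 1 one → 0
Block 5 (00010): 1 one → 0
Block 6 (00000): 0 ones → 0
Block 7 (00000): 0 ones → 0
Block 8 (11000): 2 ones → 0
Block 9 (10000): 1 one → 0

101000000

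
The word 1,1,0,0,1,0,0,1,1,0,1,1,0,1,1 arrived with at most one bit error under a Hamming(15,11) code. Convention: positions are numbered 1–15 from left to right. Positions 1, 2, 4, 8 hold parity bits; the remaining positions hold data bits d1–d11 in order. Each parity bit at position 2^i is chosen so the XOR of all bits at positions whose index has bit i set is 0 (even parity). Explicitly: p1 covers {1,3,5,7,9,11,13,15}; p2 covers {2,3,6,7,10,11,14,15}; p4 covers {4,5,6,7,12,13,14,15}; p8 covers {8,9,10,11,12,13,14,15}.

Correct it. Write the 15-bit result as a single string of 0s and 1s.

s1 (pos 1,3,5,7,9,11,13,15): 1⊕0⊕1⊕0⊕1⊕1⊕0⊕1 = 1
s2 (pos 2,3,6,7,10,11,14,15): 1⊕0⊕0⊕0⊕0⊕1⊕1⊕1 = 0
s4 (pos 4,5,6,7,12,13,14,15): 0⊕1⊕0⊕0⊕1⊕0⊕1⊕1 = 0
s8 (pos 8,9,10,11,12,13,14,15): 1⊕1⊕0⊕1⊕1⊕0⊕1⊕1 = 0
Syndrome s8…s1 = 0001 → error at position 1.
Flip position 1: 110010011011011 → 010010011011011

010010011011011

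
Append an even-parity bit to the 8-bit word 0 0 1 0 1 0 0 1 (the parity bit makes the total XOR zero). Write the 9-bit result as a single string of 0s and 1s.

001010011

XOR of the 8 data bits: 0⊕0⊕1⊕0⊕1⊕0⊕0⊕1 = 1
Parity bit = 1 (so all 9 bits XOR to 0).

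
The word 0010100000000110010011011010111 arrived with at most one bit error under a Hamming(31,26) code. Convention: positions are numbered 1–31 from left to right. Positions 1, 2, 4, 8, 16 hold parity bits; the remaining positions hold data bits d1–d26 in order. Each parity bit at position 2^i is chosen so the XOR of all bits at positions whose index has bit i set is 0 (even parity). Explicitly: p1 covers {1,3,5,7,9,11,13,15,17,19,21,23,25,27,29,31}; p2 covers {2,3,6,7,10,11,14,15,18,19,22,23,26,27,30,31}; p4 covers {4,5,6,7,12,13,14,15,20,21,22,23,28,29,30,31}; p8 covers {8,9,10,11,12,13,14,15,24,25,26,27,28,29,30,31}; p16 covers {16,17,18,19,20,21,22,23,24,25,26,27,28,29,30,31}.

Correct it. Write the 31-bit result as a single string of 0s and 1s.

0010100000000111010011011010111

s1 (pos 1,3,5,7,9,11,13,15,17,19,21,23,25,27,29,31): 0⊕1⊕1⊕0⊕0⊕0⊕0⊕1⊕0⊕0⊕1⊕0⊕1⊕1⊕1⊕1 = 0
s2 (pos 2,3,6,7,10,11,14,15,18,19,22,23,26,27,30,31): 0⊕1⊕0⊕0⊕0⊕0⊕1⊕1⊕1⊕0⊕1⊕0⊕0⊕1⊕1⊕1 = 0
s4 (pos 4,5,6,7,12,13,14,15,20,21,22,23,28,29,30,31): 0⊕1⊕0⊕0⊕0⊕0⊕1⊕1⊕0⊕1⊕1⊕0⊕0⊕1⊕1⊕1 = 0
s8 (pos 8,9,10,11,12,13,14,15,24,25,26,27,28,29,30,31): 0⊕0⊕0⊕0⊕0⊕0⊕1⊕1⊕1⊕1⊕0⊕1⊕0⊕1⊕1⊕1 = 0
s16 (pos 16,17,18,19,20,21,22,23,24,25,26,27,28,29,30,31): 0⊕0⊕1⊕0⊕0⊕1⊕1⊕0⊕1⊕1⊕0⊕1⊕0⊕1⊕1⊕1 = 1
Syndrome s16…s1 = 10000 → error at position 16.
Flip position 16: 0010100000000110010011011010111 → 0010100000000111010011011010111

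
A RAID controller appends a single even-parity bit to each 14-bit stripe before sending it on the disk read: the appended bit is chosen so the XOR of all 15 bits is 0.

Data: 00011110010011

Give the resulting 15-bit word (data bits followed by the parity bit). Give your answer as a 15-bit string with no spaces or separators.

000111100100111

XOR of the 14 data bits: 0⊕0⊕0⊕1⊕1⊕1⊕1⊕0⊕0⊕1⊕0⊕0⊕1⊕1 = 1
Parity bit = 1 (so all 15 bits XOR to 0).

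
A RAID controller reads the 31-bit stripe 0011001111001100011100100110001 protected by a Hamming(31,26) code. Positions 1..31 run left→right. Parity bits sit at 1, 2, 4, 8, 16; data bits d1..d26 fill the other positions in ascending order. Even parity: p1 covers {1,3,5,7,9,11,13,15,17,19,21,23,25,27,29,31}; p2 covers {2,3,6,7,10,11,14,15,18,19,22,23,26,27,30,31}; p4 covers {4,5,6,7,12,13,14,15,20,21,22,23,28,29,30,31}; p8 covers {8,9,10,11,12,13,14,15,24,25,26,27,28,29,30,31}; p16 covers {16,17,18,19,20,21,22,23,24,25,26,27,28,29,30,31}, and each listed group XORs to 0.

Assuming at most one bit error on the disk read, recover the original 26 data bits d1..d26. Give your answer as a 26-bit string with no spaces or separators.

s1 (pos 1,3,5,7,9,11,13,15,17,19,21,23,25,27,29,31): 0⊕1⊕0⊕1⊕1⊕0⊕1⊕0⊕0⊕1⊕0⊕1⊕0⊕1⊕0⊕1 = 0
s2 (pos 2,3,6,7,10,11,14,15,18,19,22,23,26,27,30,31): 0⊕1⊕0⊕1⊕1⊕0⊕1⊕0⊕1⊕1⊕0⊕1⊕1⊕1⊕0⊕1 = 0
s4 (pos 4,5,6,7,12,13,14,15,20,21,22,23,28,29,30,31): 1⊕0⊕0⊕1⊕0⊕1⊕1⊕0⊕1⊕0⊕0⊕1⊕0⊕0⊕0⊕1 = 1
s8 (pos 8,9,10,11,12,13,14,15,24,25,26,27,28,29,30,31): 1⊕1⊕1⊕0⊕0⊕1⊕1⊕0⊕0⊕0⊕1⊕1⊕0⊕0⊕0⊕1 = 0
s16 (pos 16,17,18,19,20,21,22,23,24,25,26,27,28,29,30,31): 0⊕0⊕1⊕1⊕1⊕0⊕0⊕1⊕0⊕0⊕1⊕1⊕0⊕0⊕0⊕1 = 1
Syndrome s16…s1 = 10100 → error at position 20.
Flip position 20: 0011001111001100011100100110001 → 0011001111001100011000100110001
Read data bits from positions 3,5,6,7,9,10,11,12,13,14,15,17,18,19,20,21,22,23,24,25,26,27,28,29,30,31: 10011100110011000100110001

10011100110011000100110001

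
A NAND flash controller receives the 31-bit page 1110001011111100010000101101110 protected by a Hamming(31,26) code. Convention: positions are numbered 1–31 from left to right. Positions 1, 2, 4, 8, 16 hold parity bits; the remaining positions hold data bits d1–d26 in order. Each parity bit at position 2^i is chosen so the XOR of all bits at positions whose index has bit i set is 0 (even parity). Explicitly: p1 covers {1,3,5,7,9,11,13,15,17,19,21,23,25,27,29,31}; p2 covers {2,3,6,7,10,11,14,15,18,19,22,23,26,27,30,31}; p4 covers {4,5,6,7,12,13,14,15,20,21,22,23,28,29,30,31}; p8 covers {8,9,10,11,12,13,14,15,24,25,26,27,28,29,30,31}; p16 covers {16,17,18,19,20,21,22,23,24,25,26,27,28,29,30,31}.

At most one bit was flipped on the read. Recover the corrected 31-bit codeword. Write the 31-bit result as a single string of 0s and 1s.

s1 (pos 1,3,5,7,9,11,13,15,17,19,21,23,25,27,29,31): 1⊕1⊕0⊕1⊕1⊕1⊕1⊕0⊕0⊕0⊕0⊕1⊕1⊕0⊕1⊕0 = 1
s2 (pos 2,3,6,7,10,11,14,15,18,19,22,23,26,27,30,31): 1⊕1⊕0⊕1⊕1⊕1⊕1⊕0⊕1⊕0⊕0⊕1⊕1⊕0⊕1⊕0 = 0
s4 (pos 4,5,6,7,12,13,14,15,20,21,22,23,28,29,30,31): 0⊕0⊕0⊕1⊕1⊕1⊕1⊕0⊕0⊕0⊕0⊕1⊕1⊕1⊕1⊕0 = 0
s8 (pos 8,9,10,11,12,13,14,15,24,25,26,27,28,29,30,31): 0⊕1⊕1⊕1⊕1⊕1⊕1⊕0⊕0⊕1⊕1⊕0⊕1⊕1⊕1⊕0 = 1
s16 (pos 16,17,18,19,20,21,22,23,24,25,26,27,28,29,30,31): 0⊕0⊕1⊕0⊕0⊕0⊕0⊕1⊕0⊕1⊕1⊕0⊕1⊕1⊕1⊕0 = 1
Syndrome s16…s1 = 11001 → error at position 25.
Flip position 25: 1110001011111100010000101101110 → 1110001011111100010000100101110

1110001011111100010000100101110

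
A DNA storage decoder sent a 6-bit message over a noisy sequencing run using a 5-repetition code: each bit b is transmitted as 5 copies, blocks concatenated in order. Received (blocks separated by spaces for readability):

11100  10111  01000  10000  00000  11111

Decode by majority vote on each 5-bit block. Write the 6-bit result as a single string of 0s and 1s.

110001

Block 1 (11100): 3 ones → 1
Block 2 (10111): 4 ones → 1
Block 3 (01000): 1 one → 0
Block 4 (10000): 1 one → 0
Block 5 (00000): 0 ones → 0
Block 6 (11111): 5 ones → 1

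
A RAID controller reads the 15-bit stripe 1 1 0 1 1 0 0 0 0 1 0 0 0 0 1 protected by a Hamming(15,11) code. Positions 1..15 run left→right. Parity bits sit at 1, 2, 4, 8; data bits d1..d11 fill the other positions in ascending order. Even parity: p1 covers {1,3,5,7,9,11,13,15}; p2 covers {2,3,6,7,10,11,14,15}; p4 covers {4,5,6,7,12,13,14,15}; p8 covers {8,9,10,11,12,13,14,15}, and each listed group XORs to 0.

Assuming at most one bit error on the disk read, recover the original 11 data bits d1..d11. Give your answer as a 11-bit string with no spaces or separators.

s1 (pos 1,3,5,7,9,11,13,15): 1⊕0⊕1⊕0⊕0⊕0⊕0⊕1 = 1
s2 (pos 2,3,6,7,10,11,14,15): 1⊕0⊕0⊕0⊕1⊕0⊕0⊕1 = 1
s4 (pos 4,5,6,7,12,13,14,15): 1⊕1⊕0⊕0⊕0⊕0⊕0⊕1 = 1
s8 (pos 8,9,10,11,12,13,14,15): 0⊕0⊕1⊕0⊕0⊕0⊕0⊕1 = 0
Syndrome s8…s1 = 0111 → error at position 7.
Flip position 7: 110110000100001 → 110110100100001
Read data bits from positions 3,5,6,7,9,10,11,12,13,14,15: 01010100001

01010100001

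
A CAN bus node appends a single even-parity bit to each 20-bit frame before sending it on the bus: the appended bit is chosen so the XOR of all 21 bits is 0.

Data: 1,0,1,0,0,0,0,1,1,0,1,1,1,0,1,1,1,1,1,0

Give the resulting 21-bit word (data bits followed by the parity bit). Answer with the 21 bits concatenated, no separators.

XOR of the 20 data bits: 1⊕0⊕1⊕0⊕0⊕0⊕0⊕1⊕1⊕0⊕1⊕1⊕1⊕0⊕1⊕1⊕1⊕1⊕1⊕0 = 0
Parity bit = 0 (so all 21 bits XOR to 0).

101000011011101111100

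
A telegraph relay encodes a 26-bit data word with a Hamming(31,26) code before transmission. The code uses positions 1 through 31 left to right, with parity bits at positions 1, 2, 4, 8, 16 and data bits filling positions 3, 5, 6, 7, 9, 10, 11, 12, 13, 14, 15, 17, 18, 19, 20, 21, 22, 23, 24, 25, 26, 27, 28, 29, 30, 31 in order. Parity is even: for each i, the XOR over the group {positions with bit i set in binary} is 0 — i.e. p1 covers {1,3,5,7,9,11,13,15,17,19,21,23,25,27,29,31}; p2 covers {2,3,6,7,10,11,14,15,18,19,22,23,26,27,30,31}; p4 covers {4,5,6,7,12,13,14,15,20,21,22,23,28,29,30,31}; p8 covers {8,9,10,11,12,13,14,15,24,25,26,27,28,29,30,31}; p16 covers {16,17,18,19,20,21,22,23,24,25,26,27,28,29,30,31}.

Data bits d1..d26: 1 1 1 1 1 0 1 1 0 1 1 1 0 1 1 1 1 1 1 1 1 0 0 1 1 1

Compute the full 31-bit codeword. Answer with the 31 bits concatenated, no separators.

1011111110110110101111111100111

Place data at non-parity positions: p1 p2 1 p4 1 1 1 p8 1 0 1 1 0 1 1 p16 1 0 1 1 1 1 1 1 1 1 0 0 1 1 1
p1 (pos 1,3,5,7,9,11,13,15,17,19,21,23,25,27,29,31): XOR of data positions = 1⊕1⊕1⊕1⊕1⊕0⊕1⊕1⊕1⊕1⊕1⊕1⊕0⊕1⊕1 = 1
p2 (pos 2,3,6,7,10,11,14,15,18,19,22,23,26,27,30,31): XOR of data positions = 1⊕1⊕1⊕0⊕1⊕1⊕1⊕0⊕1⊕1⊕1⊕1⊕0⊕1⊕1 = 0
p4 (pos 4,5,6,7,12,13,14,15,20,21,22,23,28,29,30,31): XOR of data positions = 1⊕1⊕1⊕1⊕0⊕1⊕1⊕1⊕1⊕1⊕1⊕0⊕1⊕1⊕1 = 1
p8 (pos 8,9,10,11,12,13,14,15,24,25,26,27,28,29,30,31): XOR of data positions = 1⊕0⊕1⊕1⊕0⊕1⊕1⊕1⊕1⊕1⊕0⊕0⊕1⊕1⊕1 = 1
p16 (pos 16,17,18,19,20,21,22,23,24,25,26,27,28,29,30,31): XOR of data positions = 1⊕0⊕1⊕1⊕1⊕1⊕1⊕1⊕1⊕1⊕0⊕0⊕1⊕1⊕1 = 0
Codeword: 1011111110110110101111111100111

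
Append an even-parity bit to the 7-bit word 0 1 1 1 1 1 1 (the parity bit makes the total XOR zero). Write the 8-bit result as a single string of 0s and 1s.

01111110

XOR of the 7 data bits: 0⊕1⊕1⊕1⊕1⊕1⊕1 = 0
Parity bit = 0 (so all 8 bits XOR to 0).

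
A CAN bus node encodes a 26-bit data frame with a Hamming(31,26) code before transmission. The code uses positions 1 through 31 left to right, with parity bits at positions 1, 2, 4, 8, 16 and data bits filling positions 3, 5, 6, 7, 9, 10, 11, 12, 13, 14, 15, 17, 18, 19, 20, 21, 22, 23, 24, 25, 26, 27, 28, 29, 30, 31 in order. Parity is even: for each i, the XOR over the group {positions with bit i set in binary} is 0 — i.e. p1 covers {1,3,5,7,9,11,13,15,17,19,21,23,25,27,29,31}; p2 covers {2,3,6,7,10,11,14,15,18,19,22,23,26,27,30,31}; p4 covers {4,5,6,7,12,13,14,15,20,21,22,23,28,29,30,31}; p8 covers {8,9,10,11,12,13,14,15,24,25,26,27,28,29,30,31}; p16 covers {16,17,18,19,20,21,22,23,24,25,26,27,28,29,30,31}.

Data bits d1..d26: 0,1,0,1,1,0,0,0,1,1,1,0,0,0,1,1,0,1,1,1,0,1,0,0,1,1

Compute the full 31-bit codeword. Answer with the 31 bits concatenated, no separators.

Place data at non-parity positions: p1 p2 0 p4 1 0 1 p8 1 0 0 0 1 1 1 p16 0 0 0 1 1 0 1 1 1 0 1 0 0 1 1
p1 (pos 1,3,5,7,9,11,13,15,17,19,21,23,25,27,29,31): XOR of data positions = 0⊕1⊕1⊕1⊕0⊕1⊕1⊕0⊕0⊕1⊕1⊕1⊕1⊕0⊕1 = 0
p2 (pos 2,3,6,7,10,11,14,15,18,19,22,23,26,27,30,31): XOR of data positions = 0⊕0⊕1⊕0⊕0⊕1⊕1⊕0⊕0⊕0⊕1⊕0⊕1⊕1⊕1 = 1
p4 (pos 4,5,6,7,12,13,14,15,20,21,22,23,28,29,30,31): XOR of data positions = 1⊕0⊕1⊕0⊕1⊕1⊕1⊕1⊕1⊕0⊕1⊕0⊕0⊕1⊕1 = 0
p8 (pos 8,9,10,11,12,13,14,15,24,25,26,27,28,29,30,31): XOR of data positions = 1⊕0⊕0⊕0⊕1⊕1⊕1⊕1⊕1⊕0⊕1⊕0⊕0⊕1⊕1 = 1
p16 (pos 16,17,18,19,20,21,22,23,24,25,26,27,28,29,30,31): XOR of data positions = 0⊕0⊕0⊕1⊕1⊕0⊕1⊕1⊕1⊕0⊕1⊕0⊕0⊕1⊕1 = 0
Codeword: 0100101110001110000110111010011

0100101110001110000110111010011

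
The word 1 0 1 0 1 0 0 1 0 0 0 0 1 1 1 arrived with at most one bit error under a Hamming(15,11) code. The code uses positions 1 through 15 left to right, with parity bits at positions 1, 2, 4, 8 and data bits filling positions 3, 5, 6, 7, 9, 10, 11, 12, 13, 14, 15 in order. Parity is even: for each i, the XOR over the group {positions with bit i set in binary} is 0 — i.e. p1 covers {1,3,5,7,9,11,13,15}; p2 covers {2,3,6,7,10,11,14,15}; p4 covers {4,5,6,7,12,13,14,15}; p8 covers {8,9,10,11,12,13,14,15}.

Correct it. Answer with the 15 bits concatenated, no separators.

100010010000111

s1 (pos 1,3,5,7,9,11,13,15): 1⊕1⊕1⊕0⊕0⊕0⊕1⊕1 = 1
s2 (pos 2,3,6,7,10,11,14,15): 0⊕1⊕0⊕0⊕0⊕0⊕1⊕1 = 1
s4 (pos 4,5,6,7,12,13,14,15): 0⊕1⊕0⊕0⊕0⊕1⊕1⊕1 = 0
s8 (pos 8,9,10,11,12,13,14,15): 1⊕0⊕0⊕0⊕0⊕1⊕1⊕1 = 0
Syndrome s8…s1 = 0011 → error at position 3.
Flip position 3: 101010010000111 → 100010010000111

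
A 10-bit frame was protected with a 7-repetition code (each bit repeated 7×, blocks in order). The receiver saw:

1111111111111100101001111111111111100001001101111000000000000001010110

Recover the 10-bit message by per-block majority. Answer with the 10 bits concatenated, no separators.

Block 1 (1111111): 7 ones → 1
Block 2 (1111111): 7 ones → 1
Block 3 (0010100): 2 ones → 0
Block 4 (1111111): 7 ones → 1
Block 5 (1111111): 7 ones → 1
Block 6 (0000100): 1 one → 0
Block 7 (1101111): 6 ones → 1
Block 8 (0000000): 0 ones → 0
Block 9 (0000000): 0 ones → 0
Block 10 (1010110): 4 ones → 1

1101101001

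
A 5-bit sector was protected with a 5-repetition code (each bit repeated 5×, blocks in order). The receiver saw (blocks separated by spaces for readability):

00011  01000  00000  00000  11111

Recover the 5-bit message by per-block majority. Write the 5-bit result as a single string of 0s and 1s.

00001

Block 1 (00011): 2 ones → 0
Block 2 (01000): 1 one → 0
Block 3 (00000): 0 ones → 0
Block 4 (00000): 0 ones → 0
Block 5 (11111): 5 ones → 1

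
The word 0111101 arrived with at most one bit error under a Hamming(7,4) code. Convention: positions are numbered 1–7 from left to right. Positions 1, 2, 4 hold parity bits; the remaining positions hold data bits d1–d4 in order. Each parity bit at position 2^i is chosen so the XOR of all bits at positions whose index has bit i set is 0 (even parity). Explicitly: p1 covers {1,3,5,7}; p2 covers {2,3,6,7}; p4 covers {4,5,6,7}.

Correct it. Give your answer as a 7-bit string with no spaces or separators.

s1 (pos 1,3,5,7): 0⊕1⊕1⊕1 = 1
s2 (pos 2,3,6,7): 1⊕1⊕0⊕1 = 1
s4 (pos 4,5,6,7): 1⊕1⊕0⊕1 = 1
Syndrome s4…s1 = 111 → error at position 7.
Flip position 7: 0111101 → 0111100

0111100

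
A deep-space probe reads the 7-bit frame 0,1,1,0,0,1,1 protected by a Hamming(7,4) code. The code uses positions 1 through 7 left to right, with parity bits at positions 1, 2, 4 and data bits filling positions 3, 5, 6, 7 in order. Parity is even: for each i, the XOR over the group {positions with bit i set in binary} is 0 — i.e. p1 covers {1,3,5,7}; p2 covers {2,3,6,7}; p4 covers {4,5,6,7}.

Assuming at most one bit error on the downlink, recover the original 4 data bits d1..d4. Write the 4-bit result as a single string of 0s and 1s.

1011

s1 (pos 1,3,5,7): 0⊕1⊕0⊕1 = 0
s2 (pos 2,3,6,7): 1⊕1⊕1⊕1 = 0
s4 (pos 4,5,6,7): 0⊕0⊕1⊕1 = 0
Syndrome s4…s1 = 000 → no error.
Read data bits from positions 3,5,6,7: 1011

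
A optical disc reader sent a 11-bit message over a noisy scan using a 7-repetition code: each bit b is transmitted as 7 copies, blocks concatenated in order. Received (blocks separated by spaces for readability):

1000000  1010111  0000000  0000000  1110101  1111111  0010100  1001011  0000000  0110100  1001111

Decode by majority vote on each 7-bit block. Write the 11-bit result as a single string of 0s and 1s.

Block 1 (1000000): 1 one → 0
Block 2 (1010111): 5 ones → 1
Block 3 (0000000): 0 ones → 0
Block 4 (0000000): 0 ones → 0
Block 5 (1110101): 5 ones → 1
Block 6 (1111111): 7 ones → 1
Block 7 (0010100): 2 ones → 0
Block 8 (1001011): 4 ones → 1
Block 9 (0000000): 0 ones → 0
Block 10 (0110100): 3 ones → 0
Block 11 (1001111): 5 ones → 1

01001101001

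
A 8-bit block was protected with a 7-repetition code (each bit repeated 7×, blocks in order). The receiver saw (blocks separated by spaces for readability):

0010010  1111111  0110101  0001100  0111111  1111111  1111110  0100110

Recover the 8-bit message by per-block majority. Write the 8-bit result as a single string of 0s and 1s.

Block 1 (0010010): 2 ones → 0
Block 2 (1111111): 7 ones → 1
Block 3 (0110101): 4 ones → 1
Block 4 (0001100): 2 ones → 0
Block 5 (0111111): 6 ones → 1
Block 6 (1111111): 7 ones → 1
Block 7 (1111110): 6 ones → 1
Block 8 (0100110): 3 ones → 0

01101110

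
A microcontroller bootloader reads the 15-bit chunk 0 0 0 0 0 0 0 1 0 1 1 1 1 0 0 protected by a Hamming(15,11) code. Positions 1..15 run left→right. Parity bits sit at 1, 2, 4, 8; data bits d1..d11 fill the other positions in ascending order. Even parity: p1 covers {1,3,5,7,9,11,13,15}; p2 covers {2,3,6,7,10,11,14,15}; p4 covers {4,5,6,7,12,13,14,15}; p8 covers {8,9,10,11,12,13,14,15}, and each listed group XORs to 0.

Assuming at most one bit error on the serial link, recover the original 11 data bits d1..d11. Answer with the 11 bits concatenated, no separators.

00000111100

s1 (pos 1,3,5,7,9,11,13,15): 0⊕0⊕0⊕0⊕0⊕1⊕1⊕0 = 0
s2 (pos 2,3,6,7,10,11,14,15): 0⊕0⊕0⊕0⊕1⊕1⊕0⊕0 = 0
s4 (pos 4,5,6,7,12,13,14,15): 0⊕0⊕0⊕0⊕1⊕1⊕0⊕0 = 0
s8 (pos 8,9,10,11,12,13,14,15): 1⊕0⊕1⊕1⊕1⊕1⊕0⊕0 = 1
Syndrome s8…s1 = 1000 → error at position 8.
Flip position 8: 000000010111100 → 000000000111100
Read data bits from positions 3,5,6,7,9,10,11,12,13,14,15: 00000111100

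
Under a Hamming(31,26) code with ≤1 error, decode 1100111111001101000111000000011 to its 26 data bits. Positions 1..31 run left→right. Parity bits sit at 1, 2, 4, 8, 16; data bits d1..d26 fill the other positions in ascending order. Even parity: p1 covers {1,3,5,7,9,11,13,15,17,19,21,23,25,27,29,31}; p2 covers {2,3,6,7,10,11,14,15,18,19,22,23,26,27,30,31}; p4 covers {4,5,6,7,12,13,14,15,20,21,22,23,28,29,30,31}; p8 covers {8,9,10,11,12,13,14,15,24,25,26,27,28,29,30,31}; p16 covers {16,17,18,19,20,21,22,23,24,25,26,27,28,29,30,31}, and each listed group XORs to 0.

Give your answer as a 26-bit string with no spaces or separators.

01110100110000111000000011

s1 (pos 1,3,5,7,9,11,13,15,17,19,21,23,25,27,29,31): 1⊕0⊕1⊕1⊕1⊕0⊕1⊕0⊕0⊕0⊕1⊕0⊕0⊕0⊕0⊕1 = 1
s2 (pos 2,3,6,7,10,11,14,15,18,19,22,23,26,27,30,31): 1⊕0⊕1⊕1⊕1⊕0⊕1⊕0⊕0⊕0⊕1⊕0⊕0⊕0⊕1⊕1 = 0
s4 (pos 4,5,6,7,12,13,14,15,20,21,22,23,28,29,30,31): 0⊕1⊕1⊕1⊕0⊕1⊕1⊕0⊕1⊕1⊕1⊕0⊕0⊕0⊕1⊕1 = 0
s8 (pos 8,9,10,11,12,13,14,15,24,25,26,27,28,29,30,31): 1⊕1⊕1⊕0⊕0⊕1⊕1⊕0⊕0⊕0⊕0⊕0⊕0⊕0⊕1⊕1 = 1
s16 (pos 16,17,18,19,20,21,22,23,24,25,26,27,28,29,30,31): 1⊕0⊕0⊕0⊕1⊕1⊕1⊕0⊕0⊕0⊕0⊕0⊕0⊕0⊕1⊕1 = 0
Syndrome s16…s1 = 01001 → error at position 9.
Flip position 9: 1100111111001101000111000000011 → 1100111101001101000111000000011
Read data bits from positions 3,5,6,7,9,10,11,12,13,14,15,17,18,19,20,21,22,23,24,25,26,27,28,29,30,31: 01110100110000111000000011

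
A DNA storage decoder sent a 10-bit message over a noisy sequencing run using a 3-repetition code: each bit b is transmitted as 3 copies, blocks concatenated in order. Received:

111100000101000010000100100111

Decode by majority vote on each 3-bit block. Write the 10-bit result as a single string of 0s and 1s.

Block 1 (111): 3 ones → 1
Block 2 (100): 1 one → 0
Block 3 (000): 0 ones → 0
Block 4 (101): 2 ones → 1
Block 5 (000): 0 ones → 0
Block 6 (010): 1 one → 0
Block 7 (000): 0 ones → 0
Block 8 (100): 1 one → 0
Block 9 (100): 1 one → 0
Block 10 (111): 3 ones → 1

1001000001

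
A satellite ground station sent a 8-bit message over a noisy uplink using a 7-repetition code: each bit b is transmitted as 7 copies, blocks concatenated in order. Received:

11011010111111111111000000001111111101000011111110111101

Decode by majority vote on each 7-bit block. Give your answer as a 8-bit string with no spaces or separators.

Block 1 (1101101): 5 ones → 1
Block 2 (0111111): 6 ones → 1
Block 3 (1111110): 6 ones → 1
Block 4 (0000000): 0 ones → 0
Block 5 (1111111): 7 ones → 1
Block 6 (1010000): 2 ones → 0
Block 7 (1111111): 7 ones → 1
Block 8 (0111101): 5 ones → 1

11101011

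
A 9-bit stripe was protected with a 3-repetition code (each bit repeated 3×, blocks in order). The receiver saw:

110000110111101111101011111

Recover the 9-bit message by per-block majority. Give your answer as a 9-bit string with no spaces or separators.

101111111

Block 1 (110): 2 ones → 1
Block 2 (000): 0 ones → 0
Block 3 (110): 2 ones → 1
Block 4 (111): 3 ones → 1
Block 5 (101): 2 ones → 1
Block 6 (111): 3 ones → 1
Block 7 (101): 2 ones → 1
Block 8 (011): 2 ones → 1
Block 9 (111): 3 ones → 1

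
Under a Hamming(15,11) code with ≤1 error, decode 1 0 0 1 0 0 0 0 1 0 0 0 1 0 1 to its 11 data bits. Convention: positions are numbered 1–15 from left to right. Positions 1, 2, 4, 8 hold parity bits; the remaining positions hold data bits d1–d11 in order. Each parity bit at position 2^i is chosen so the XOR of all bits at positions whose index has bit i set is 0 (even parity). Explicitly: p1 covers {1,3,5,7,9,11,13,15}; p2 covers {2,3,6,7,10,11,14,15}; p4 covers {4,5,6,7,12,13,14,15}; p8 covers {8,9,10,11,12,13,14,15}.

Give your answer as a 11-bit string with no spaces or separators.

00001000111

s1 (pos 1,3,5,7,9,11,13,15): 1⊕0⊕0⊕0⊕1⊕0⊕1⊕1 = 0
s2 (pos 2,3,6,7,10,11,14,15): 0⊕0⊕0⊕0⊕0⊕0⊕0⊕1 = 1
s4 (pos 4,5,6,7,12,13,14,15): 1⊕0⊕0⊕0⊕0⊕1⊕0⊕1 = 1
s8 (pos 8,9,10,11,12,13,14,15): 0⊕1⊕0⊕0⊕0⊕1⊕0⊕1 = 1
Syndrome s8…s1 = 1110 → error at position 14.
Flip position 14: 100100001000101 → 100100001000111
Read data bits from positions 3,5,6,7,9,10,11,12,13,14,15: 00001000111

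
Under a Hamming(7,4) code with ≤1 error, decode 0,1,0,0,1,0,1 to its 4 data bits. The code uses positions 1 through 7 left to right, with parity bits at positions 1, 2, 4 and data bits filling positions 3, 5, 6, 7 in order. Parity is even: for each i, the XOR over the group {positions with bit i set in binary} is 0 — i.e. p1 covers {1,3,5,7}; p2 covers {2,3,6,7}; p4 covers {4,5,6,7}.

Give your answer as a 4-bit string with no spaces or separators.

0101

s1 (pos 1,3,5,7): 0⊕0⊕1⊕1 = 0
s2 (pos 2,3,6,7): 1⊕0⊕0⊕1 = 0
s4 (pos 4,5,6,7): 0⊕1⊕0⊕1 = 0
Syndrome s4…s1 = 000 → no error.
Read data bits from positions 3,5,6,7: 0101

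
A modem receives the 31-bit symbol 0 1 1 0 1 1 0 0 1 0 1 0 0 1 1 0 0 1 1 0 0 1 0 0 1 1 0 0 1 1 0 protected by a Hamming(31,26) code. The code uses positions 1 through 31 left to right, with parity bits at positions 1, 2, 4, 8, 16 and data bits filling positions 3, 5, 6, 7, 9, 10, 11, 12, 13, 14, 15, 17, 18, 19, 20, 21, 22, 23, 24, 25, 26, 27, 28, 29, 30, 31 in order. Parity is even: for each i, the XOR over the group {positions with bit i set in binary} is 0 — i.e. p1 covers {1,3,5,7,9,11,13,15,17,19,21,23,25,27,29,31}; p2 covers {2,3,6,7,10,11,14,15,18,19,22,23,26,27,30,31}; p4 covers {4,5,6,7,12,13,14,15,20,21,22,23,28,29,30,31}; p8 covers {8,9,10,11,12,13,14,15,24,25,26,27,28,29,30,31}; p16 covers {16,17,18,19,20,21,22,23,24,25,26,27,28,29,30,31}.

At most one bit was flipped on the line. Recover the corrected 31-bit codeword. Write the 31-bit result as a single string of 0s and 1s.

s1 (pos 1,3,5,7,9,11,13,15,17,19,21,23,25,27,29,31): 0⊕1⊕1⊕0⊕1⊕1⊕0⊕1⊕0⊕1⊕0⊕0⊕1⊕0⊕1⊕0 = 0
s2 (pos 2,3,6,7,10,11,14,15,18,19,22,23,26,27,30,31): 1⊕1⊕1⊕0⊕0⊕1⊕1⊕1⊕1⊕1⊕1⊕0⊕1⊕0⊕1⊕0 = 1
s4 (pos 4,5,6,7,12,13,14,15,20,21,22,23,28,29,30,31): 0⊕1⊕1⊕0⊕0⊕0⊕1⊕1⊕0⊕0⊕1⊕0⊕0⊕1⊕1⊕0 = 1
s8 (pos 8,9,10,11,12,13,14,15,24,25,26,27,28,29,30,31): 0⊕1⊕0⊕1⊕0⊕0⊕1⊕1⊕0⊕1⊕1⊕0⊕0⊕1⊕1⊕0 = 0
s16 (pos 16,17,18,19,20,21,22,23,24,25,26,27,28,29,30,31): 0⊕0⊕1⊕1⊕0⊕0⊕1⊕0⊕0⊕1⊕1⊕0⊕0⊕1⊕1⊕0 = 1
Syndrome s16…s1 = 10110 → error at position 22.
Flip position 22: 0110110010100110011001001100110 → 0110110010100110011000001100110

0110110010100110011000001100110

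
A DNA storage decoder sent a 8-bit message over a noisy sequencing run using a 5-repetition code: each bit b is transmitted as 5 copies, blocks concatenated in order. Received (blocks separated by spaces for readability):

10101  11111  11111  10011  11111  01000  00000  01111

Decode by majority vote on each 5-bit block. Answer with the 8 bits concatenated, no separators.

Block 1 (10101): 3 ones → 1
Block 2 (11111): 5 ones → 1
Block 3 (11111): 5 ones → 1
Block 4 (10011): 3 ones → 1
Block 5 (11111): 5 ones → 1
Block 6 (01000): 1 one → 0
Block 7 (00000): 0 ones → 0
Block 8 (01111): 4 ones → 1

11111001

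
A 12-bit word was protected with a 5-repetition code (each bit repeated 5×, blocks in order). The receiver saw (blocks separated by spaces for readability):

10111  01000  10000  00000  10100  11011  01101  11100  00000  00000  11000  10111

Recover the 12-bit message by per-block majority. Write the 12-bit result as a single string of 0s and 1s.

100001110001

Block 1 (10111): 4 ones → 1
Block 2 (01000): 1 one → 0
Block 3 (10000): 1 one → 0
Block 4 (00000): 0 ones → 0
Block 5 (10100): 2 ones → 0
Block 6 (11011): 4 ones → 1
Block 7 (01101): 3 ones → 1
Block 8 (11100): 3 ones → 1
Block 9 (00000): 0 ones → 0
Block 10 (00000): 0 ones → 0
Block 11 (11000): 2 ones → 0
Block 12 (10111): 4 ones → 1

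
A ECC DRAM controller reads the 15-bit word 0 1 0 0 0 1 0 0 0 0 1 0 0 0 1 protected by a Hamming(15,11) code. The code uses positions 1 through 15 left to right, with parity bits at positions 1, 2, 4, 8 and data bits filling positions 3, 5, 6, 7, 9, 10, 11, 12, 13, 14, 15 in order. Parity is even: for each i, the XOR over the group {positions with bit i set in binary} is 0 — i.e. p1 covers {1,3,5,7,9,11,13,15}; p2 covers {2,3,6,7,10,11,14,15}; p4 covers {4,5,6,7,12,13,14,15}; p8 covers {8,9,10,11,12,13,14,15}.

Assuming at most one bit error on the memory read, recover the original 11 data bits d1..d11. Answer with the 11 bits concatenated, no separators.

00100010001

s1 (pos 1,3,5,7,9,11,13,15): 0⊕0⊕0⊕0⊕0⊕1⊕0⊕1 = 0
s2 (pos 2,3,6,7,10,11,14,15): 1⊕0⊕1⊕0⊕0⊕1⊕0⊕1 = 0
s4 (pos 4,5,6,7,12,13,14,15): 0⊕0⊕1⊕0⊕0⊕0⊕0⊕1 = 0
s8 (pos 8,9,10,11,12,13,14,15): 0⊕0⊕0⊕1⊕0⊕0⊕0⊕1 = 0
Syndrome s8…s1 = 0000 → no error.
Read data bits from positions 3,5,6,7,9,10,11,12,13,14,15: 00100010001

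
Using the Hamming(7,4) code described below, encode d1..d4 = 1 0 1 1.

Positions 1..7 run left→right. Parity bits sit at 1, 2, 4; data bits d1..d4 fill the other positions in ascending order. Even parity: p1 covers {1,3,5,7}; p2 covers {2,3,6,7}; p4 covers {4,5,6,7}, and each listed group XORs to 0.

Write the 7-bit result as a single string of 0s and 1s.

0110011

Place data at non-parity positions: p1 p2 1 p4 0 1 1
p1 (pos 1,3,5,7): XOR of data positions = 1⊕0⊕1 = 0
p2 (pos 2,3,6,7): XOR of data positions = 1⊕1⊕1 = 1
p4 (pos 4,5,6,7): XOR of data positions = 0⊕1⊕1 = 0
Codeword: 0110011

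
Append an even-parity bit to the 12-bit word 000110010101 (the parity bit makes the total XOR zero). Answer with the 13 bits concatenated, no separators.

XOR of the 12 data bits: 0⊕0⊕0⊕1⊕1⊕0⊕0⊕1⊕0⊕1⊕0⊕1 = 1
Parity bit = 1 (so all 13 bits XOR to 0).

0001100101011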